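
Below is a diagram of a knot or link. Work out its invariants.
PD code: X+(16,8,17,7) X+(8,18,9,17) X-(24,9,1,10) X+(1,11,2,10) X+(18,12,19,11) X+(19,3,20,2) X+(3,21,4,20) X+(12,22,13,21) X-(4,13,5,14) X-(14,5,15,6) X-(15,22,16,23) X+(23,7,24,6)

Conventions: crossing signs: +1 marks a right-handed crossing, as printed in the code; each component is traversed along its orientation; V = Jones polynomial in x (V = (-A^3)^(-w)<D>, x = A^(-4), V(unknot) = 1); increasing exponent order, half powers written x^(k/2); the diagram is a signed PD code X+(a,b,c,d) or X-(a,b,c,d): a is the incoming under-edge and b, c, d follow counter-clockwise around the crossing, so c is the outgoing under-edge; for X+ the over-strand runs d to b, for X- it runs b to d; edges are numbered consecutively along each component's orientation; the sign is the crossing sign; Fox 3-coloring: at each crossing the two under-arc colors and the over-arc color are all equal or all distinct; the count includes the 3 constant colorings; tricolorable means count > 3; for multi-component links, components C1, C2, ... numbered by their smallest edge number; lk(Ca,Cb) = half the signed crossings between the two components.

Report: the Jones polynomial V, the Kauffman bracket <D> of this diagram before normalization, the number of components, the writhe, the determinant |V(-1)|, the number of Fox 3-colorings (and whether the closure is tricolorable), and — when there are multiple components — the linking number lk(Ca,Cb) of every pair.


Jones polynomial: V(x) = 2x - 2x^2 + 3x^3 - 3x^4 + 2x^5 - 2x^6 + x^7
<D> = A^-16 - 2A^-12 + 2A^-8 - 3A^-4 + 3 - 2A^4 + 2A^8; writhe +4
components 1, writhe +4 (12 crossings)
3-colorings: 9 of 3^12, det 15 — tricolorable
note: |V(-1)| = 15: so tricolorable, since 3 divides 15


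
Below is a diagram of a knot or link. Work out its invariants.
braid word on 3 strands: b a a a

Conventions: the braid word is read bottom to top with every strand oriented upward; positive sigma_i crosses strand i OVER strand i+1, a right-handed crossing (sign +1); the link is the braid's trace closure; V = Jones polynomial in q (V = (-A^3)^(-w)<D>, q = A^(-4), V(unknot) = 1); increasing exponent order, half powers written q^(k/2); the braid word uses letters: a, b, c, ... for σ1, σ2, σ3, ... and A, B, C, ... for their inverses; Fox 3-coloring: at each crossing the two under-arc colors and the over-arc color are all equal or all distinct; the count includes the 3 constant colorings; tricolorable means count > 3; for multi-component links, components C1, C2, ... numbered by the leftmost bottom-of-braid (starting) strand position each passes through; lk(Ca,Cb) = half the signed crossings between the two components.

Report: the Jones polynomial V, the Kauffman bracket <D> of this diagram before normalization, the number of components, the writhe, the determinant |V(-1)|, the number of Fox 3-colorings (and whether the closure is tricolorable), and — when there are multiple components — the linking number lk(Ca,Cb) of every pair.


Jones polynomial: V(q) = q + q^3 - q^4
<D> = -A^-4 + 1 + A^8; writhe +4
components 1, writhe +4 (4 crossings)
3-colorings: 9 of 3^4, det 3 — tricolorable
note: w = +4 shifts under R1 moves; the (-A^3)^(-4) factor cancels that in V


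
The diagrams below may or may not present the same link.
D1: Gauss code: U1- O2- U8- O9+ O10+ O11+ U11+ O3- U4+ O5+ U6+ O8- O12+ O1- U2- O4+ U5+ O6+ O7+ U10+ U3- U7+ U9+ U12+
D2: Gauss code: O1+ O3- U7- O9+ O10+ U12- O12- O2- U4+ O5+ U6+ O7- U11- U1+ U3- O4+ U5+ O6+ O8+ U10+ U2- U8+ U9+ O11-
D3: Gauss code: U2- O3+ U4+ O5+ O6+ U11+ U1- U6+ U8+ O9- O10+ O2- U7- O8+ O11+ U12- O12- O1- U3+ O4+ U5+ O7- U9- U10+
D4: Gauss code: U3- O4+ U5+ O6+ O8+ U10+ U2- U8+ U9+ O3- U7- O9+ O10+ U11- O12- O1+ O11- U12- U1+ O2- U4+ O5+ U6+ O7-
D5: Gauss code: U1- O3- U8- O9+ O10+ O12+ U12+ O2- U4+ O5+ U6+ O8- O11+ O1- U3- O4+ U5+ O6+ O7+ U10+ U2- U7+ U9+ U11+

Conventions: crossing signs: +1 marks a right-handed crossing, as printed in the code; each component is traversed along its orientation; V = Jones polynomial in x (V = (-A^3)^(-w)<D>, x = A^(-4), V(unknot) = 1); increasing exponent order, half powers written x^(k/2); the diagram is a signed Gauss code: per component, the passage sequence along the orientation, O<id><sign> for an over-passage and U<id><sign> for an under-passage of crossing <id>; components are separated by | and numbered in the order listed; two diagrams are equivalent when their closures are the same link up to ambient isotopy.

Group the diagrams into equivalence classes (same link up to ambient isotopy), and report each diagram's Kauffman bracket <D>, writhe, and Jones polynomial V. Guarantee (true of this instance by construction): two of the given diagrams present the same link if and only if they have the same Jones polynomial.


classes: {D1, D2, D3, D4, D5}
V(D1) = x^-1 - 1 + 2x - 2x^2 + 2x^3 - 2x^4 + x^5  [12 crossings, <D> = A^-8 - 2A^-4 + 2 - 2A^4 + 2A^8 - A^12 + A^16, w = +4]
V(D2) = x^-1 - 1 + 2x - 2x^2 + 2x^3 - 2x^4 + x^5  [12 crossings, <D> = A^-14 - 2A^-10 + 2A^-6 - 2A^-2 + 2A^2 - A^6 + A^10, w = +2]
V(D3) = x^-1 - 1 + 2x - 2x^2 + 2x^3 - 2x^4 + x^5  [12 crossings, <D> = A^-14 - 2A^-10 + 2A^-6 - 2A^-2 + 2A^2 - A^6 + A^10, w = +2]
V(D4) = x^-1 - 1 + 2x - 2x^2 + 2x^3 - 2x^4 + x^5  [12 crossings, <D> = A^-14 - 2A^-10 + 2A^-6 - 2A^-2 + 2A^2 - A^6 + A^10, w = +2]
V(D5) = x^-1 - 1 + 2x - 2x^2 + 2x^3 - 2x^4 + x^5  [12 crossings, <D> = A^-8 - 2A^-4 + 2 - 2A^4 + 2A^8 - A^12 + A^16, w = +4]
insight: all 5 diagrams share one V(x), hence one class


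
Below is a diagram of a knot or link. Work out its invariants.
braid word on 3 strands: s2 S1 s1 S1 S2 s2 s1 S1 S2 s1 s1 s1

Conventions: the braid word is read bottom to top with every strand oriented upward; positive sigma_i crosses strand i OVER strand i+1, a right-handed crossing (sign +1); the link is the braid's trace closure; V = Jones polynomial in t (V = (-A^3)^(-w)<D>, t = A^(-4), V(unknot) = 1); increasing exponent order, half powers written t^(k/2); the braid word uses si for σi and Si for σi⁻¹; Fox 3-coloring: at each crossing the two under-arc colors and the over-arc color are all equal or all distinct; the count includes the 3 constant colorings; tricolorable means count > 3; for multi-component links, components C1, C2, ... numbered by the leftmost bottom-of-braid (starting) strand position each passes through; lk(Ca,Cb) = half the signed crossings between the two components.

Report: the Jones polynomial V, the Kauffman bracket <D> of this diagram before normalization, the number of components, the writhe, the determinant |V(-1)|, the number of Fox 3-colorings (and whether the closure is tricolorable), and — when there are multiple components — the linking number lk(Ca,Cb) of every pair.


V = t + t^3 - t^4
<D> = -A^-10 + A^-6 + A^2 (w = +2)
1 component over 12 crossings, w = +2
9 Fox colorings among 3^12, |V(-1)| = 3: tricolorable
why: inverse pairs cancel, leaving σ2 σ1⁻¹ σ2⁻¹ σ1 σ1 σ1


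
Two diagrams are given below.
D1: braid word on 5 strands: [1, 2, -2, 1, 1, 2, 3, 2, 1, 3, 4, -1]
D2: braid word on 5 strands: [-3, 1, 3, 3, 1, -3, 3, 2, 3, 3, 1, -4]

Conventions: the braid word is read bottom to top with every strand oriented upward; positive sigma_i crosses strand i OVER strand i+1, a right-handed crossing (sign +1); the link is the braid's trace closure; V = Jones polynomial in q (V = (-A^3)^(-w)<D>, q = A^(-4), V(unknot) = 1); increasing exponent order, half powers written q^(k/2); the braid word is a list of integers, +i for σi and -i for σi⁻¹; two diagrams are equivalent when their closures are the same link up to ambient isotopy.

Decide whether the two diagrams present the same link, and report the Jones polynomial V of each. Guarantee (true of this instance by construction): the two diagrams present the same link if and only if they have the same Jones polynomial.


same link: yes
V(D1) = q^2 + 2q^4 - 2q^5 + q^6 - 2q^7 + q^8  [12 crossings, <D> = A^-8 - 2A^-4 + 1 - 2A^4 + 2A^8 + A^16, w = +8]
V(D2) = q^2 + 2q^4 - 2q^5 + q^6 - 2q^7 + q^8  [12 crossings, <D> = A^-14 - 2A^-10 + A^-6 - 2A^-2 + 2A^2 + A^10, w = +6]
insight: all 2 diagrams share one V(q), hence one class


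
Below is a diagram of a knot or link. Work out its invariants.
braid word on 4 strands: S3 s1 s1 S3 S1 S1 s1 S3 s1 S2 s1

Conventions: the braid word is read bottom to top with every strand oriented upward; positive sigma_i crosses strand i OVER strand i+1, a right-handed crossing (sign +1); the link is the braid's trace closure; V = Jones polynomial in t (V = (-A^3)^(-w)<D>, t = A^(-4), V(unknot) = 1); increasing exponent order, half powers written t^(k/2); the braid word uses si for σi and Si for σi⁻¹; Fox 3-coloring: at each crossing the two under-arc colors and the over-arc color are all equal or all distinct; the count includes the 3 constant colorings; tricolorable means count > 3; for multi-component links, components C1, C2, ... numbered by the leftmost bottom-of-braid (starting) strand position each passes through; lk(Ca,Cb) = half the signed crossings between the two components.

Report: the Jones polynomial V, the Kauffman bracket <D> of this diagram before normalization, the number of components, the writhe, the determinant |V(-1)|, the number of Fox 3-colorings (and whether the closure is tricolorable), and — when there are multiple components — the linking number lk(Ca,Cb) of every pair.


Jones polynomial: V(t) = -t^-3 + t^-2 - t^-1 + 3 - t + t^2 - t^3
<D> = A^-15 - A^-11 + A^-7 - 3A^-3 + A - A^5 + A^9; writhe -1
components 1, writhe -1 (11 crossings)
3-colorings: 27 of 3^11, det 9 — tricolorable
note: free reduction leaves σ3⁻¹ σ1 σ1 σ3⁻¹ σ1⁻¹ σ3⁻¹ σ1 σ2⁻¹ σ1 of the original 11 letters


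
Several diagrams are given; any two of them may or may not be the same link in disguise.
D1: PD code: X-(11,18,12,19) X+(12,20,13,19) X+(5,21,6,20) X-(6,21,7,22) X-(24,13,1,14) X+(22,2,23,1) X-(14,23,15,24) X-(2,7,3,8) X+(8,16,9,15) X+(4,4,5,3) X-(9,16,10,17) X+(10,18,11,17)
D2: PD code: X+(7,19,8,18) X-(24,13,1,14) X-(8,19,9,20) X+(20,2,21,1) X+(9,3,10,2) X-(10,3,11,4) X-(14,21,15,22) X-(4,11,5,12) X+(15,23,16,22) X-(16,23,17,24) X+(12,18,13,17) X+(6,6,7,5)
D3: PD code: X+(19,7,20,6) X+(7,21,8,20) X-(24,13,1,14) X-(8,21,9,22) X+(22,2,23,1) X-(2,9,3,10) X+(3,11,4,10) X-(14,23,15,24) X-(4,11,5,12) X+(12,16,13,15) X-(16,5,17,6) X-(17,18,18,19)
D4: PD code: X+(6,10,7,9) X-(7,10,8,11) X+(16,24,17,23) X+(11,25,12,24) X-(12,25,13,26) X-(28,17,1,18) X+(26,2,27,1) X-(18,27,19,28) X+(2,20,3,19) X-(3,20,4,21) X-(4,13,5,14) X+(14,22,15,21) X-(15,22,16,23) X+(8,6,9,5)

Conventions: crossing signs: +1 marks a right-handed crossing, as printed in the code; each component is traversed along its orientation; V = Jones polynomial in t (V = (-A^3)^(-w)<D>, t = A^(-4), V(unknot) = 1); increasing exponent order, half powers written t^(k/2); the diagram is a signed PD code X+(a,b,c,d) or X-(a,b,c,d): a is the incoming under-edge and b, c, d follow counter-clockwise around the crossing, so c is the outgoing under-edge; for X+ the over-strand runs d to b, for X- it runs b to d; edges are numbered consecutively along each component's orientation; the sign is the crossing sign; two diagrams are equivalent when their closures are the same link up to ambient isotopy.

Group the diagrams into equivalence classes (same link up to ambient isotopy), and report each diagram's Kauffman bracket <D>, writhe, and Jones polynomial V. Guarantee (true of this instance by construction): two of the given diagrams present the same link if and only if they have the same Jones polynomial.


classes: {D1, D2, D3, D4}
V(D1) = t^-2 - t^-1 + 1 - t + t^2  [12 crossings, <D> = A^-8 - A^-4 + 1 - A^4 + A^8, w = 0]
V(D2) = t^-2 - t^-1 + 1 - t + t^2  [12 crossings, <D> = A^-8 - A^-4 + 1 - A^4 + A^8, w = 0]
V(D3) = t^-2 - t^-1 + 1 - t + t^2  [12 crossings, <D> = A^-14 - A^-10 + A^-6 - A^-2 + A^2, w = -2]
D4 (bracket A^-8 - A^-4 + 1 - A^4 + A^8; 14 crossings at w = 0): V = t^-2 - t^-1 + 1 - t + t^2
insight: one V(t) for all 4 diagrams — one class (guaranteed)


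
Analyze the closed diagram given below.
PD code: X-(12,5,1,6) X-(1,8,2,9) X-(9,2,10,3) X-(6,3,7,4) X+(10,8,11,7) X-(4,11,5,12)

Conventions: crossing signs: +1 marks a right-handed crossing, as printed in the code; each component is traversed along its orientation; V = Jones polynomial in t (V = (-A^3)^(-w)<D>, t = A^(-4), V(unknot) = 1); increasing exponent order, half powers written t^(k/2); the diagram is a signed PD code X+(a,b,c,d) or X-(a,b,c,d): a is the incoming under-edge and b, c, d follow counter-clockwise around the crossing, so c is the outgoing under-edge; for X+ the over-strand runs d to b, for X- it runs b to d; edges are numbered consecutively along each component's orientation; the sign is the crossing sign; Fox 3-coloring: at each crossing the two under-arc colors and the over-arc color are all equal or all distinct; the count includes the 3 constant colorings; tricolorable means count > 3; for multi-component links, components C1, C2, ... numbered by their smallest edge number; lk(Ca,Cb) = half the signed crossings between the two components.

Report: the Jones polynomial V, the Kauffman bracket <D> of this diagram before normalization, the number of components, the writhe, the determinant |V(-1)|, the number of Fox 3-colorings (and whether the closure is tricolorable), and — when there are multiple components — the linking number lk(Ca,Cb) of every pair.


Jones polynomial: V(t) = -t^-6 + t^-5 - t^-4 + 2t^-3 - t^-2 + t^-1
<D> = A^-8 - A^-4 + 2 - A^4 + A^8 - A^12; writhe -4
components 1, writhe -4 (6 crossings)
3-colorings: 3 of 3^6, det 7 — not tricolorable
note: det 7 = |V(-1)|; not divisible by 3, so not tricolorable


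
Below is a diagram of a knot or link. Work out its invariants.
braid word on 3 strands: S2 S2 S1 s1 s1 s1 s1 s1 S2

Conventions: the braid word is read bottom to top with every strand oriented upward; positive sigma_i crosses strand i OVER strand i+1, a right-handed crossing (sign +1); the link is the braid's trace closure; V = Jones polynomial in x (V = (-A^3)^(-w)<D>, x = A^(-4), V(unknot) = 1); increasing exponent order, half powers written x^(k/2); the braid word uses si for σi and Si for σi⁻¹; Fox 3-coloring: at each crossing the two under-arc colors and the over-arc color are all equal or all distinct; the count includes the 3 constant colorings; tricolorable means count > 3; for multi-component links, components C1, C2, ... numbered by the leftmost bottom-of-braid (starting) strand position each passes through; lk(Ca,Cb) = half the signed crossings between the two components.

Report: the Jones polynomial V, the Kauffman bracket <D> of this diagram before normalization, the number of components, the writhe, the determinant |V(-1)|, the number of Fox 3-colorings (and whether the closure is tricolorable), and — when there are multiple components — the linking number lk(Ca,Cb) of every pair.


V = x^(-5/2) - x^(-3/2) + x^(-1/2) - 3x^(1/2) + 2x^(3/2) - 2x^(5/2) + x^(7/2) - x^(9/2)
<D> = A^-15 - A^-11 + 2A^-7 - 2A^-3 + 3A - A^5 + A^9 - A^13 (w = +1)
2 components over 9 crossings, w = +1
lk(C1,C2): +2
9 Fox colorings among 3^9, |V(-1)| = 12: tricolorable
why: det 12 = |V(-1)|; divisible by 3, so tricolorable


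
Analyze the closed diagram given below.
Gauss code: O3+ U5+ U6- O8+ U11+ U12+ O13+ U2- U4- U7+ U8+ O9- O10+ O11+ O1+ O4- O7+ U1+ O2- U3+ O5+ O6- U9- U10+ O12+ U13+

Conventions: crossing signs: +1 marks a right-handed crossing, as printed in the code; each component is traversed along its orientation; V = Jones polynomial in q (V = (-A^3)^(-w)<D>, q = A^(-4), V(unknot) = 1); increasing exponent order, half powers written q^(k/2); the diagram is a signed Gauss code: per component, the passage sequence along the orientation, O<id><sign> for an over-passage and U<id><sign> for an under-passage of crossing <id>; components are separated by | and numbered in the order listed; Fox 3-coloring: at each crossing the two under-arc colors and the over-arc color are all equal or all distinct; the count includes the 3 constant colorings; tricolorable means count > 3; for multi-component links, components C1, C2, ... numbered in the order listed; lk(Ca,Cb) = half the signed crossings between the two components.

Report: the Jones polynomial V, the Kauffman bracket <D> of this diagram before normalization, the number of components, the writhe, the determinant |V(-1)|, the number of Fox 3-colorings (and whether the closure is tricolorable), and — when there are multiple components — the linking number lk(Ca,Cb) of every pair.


V = q - q^2 + 2q^3 - q^4 + q^5 - q^6
<D> = A^-9 - A^-5 + A^-1 - 2A^3 + A^7 - A^11 (w = +5)
1 component over 13 crossings, w = +5
3 Fox colorings among 3^13, |V(-1)| = 7: not tricolorable
why: the span of V is 5, forcing >= 5 crossings in any diagram


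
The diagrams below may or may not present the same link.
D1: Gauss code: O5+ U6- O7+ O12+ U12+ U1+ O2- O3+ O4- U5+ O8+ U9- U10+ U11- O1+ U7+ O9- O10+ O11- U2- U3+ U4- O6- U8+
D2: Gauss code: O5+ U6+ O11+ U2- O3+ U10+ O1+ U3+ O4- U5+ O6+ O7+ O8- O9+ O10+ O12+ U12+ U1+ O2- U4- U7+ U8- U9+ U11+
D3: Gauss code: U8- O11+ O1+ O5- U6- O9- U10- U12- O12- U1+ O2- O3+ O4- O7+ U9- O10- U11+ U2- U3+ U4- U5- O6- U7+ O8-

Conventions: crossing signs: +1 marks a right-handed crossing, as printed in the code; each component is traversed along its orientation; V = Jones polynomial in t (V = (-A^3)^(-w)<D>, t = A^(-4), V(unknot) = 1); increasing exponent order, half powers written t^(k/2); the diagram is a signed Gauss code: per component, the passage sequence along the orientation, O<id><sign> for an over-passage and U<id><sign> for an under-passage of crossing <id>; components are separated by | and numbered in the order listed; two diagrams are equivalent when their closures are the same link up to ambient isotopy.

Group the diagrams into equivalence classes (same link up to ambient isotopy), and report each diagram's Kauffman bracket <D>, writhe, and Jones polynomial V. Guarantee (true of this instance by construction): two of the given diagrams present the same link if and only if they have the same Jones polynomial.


grouping into links: {D1} | {D2} | {D3}
V(D1) = -t^-3 + 3t^-2 - 3t^-1 + 4 - 4t + 3t^2 - 2t^3 + t^4  (w +2, c 12, <D> = A^-10 - 2A^-6 + 3A^-2 - 4A^2 + 4A^6 - 3A^10 + 3A^14 - A^18)
D2 (bracket -A^-6 + A^-2 - A^2 + 2A^6 - A^10 + A^14; 12 crossings at w = +6): V = t - t^2 + 2t^3 - t^4 + t^5 - t^6
V(D3) = t^-5 - 2t^-4 + 2t^-3 - 2t^-2 + 2t^-1 - 1 + t  [12 crossings, <D> = A^-16 - A^-12 + 2A^-8 - 2A^-4 + 2 - 2A^4 + A^8, w = -4]
why: 3 classes among 3 diagrams; unequal V(t) rules out equality


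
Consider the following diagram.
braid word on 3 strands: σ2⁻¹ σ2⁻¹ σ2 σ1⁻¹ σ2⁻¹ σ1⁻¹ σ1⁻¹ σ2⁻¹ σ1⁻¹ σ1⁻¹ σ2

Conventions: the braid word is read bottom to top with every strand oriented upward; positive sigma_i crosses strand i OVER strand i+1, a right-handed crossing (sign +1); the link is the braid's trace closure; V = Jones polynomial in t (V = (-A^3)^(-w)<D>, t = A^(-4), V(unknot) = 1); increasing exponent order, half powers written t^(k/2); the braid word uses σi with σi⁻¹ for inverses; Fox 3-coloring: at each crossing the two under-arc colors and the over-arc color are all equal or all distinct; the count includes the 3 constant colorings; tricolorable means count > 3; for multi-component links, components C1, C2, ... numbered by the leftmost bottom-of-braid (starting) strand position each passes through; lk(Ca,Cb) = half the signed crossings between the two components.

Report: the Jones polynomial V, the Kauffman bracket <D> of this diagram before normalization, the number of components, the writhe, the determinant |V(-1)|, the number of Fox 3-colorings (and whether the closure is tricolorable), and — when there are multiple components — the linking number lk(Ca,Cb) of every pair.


Jones polynomial: V(t) = t^(-15/2) - t^(-13/2) - t^(-9/2) - t^(-5/2)
<D> = A^-11 + A^-3 + A^5 - A^9; writhe -7
components 2, writhe -7 (11 crossings)
linking number lk(C1,C2) = -2
3-colorings: 3 of 3^11, det 4 — not tricolorable
note: inverse pairs cancel, leaving σ2⁻¹ σ1⁻¹ σ2⁻¹ σ1⁻¹ σ1⁻¹ σ2⁻¹ σ1⁻¹ σ1⁻¹ σ2


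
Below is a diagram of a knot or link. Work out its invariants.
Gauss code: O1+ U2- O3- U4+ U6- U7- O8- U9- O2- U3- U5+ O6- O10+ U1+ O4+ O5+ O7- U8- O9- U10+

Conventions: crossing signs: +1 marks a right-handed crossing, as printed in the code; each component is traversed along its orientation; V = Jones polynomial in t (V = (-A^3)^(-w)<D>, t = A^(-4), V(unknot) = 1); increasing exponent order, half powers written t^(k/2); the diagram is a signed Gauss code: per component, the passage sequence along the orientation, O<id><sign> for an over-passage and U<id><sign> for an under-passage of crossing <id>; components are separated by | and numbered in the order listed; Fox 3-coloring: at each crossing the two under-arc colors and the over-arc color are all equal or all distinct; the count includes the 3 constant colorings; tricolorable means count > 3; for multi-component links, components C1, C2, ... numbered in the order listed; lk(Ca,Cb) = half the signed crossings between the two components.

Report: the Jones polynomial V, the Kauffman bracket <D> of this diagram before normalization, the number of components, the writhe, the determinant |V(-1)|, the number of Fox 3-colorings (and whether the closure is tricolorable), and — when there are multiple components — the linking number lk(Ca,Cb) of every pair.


V = -t^-6 + 2t^-5 - 4t^-4 + 5t^-3 - 4t^-2 + 5t^-1 - 3 + 2t - t^2
<D> = -A^-14 + 2A^-10 - 3A^-6 + 5A^-2 - 4A^2 + 5A^6 - 4A^10 + 2A^14 - A^18 (w = -2)
1 component over 10 crossings, w = -2
9 Fox colorings among 3^10, |V(-1)| = 27: tricolorable
why: V spans 8 powers of t: at least 8 crossings in any diagram


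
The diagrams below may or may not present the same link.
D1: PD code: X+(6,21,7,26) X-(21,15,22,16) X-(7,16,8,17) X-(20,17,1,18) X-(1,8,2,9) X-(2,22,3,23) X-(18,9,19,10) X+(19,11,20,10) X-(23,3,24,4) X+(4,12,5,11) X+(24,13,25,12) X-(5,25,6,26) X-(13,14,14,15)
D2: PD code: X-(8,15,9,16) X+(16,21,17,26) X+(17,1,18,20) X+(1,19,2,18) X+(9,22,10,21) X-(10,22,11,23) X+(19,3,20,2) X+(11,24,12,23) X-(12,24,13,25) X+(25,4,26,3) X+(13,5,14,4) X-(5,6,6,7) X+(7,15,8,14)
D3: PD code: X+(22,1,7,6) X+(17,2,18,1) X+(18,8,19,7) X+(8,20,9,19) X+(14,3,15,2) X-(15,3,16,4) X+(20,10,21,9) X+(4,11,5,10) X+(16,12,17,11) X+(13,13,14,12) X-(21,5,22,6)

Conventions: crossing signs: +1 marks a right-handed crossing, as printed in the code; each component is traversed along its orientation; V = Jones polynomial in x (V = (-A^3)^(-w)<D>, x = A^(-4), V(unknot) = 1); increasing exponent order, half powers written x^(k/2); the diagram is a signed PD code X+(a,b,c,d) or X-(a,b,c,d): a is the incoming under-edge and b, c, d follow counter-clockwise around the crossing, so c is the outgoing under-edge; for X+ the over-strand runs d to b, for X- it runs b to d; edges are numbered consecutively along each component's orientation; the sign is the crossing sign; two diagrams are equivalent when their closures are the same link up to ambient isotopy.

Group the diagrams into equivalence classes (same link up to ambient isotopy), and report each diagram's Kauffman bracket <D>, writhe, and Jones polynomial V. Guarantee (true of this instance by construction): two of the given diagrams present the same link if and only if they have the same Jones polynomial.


classes: {D1} | {D2, D3}
V(D1) = -x^(-5/2) - x^(-1/2)  [13 crossings, <D> = A^-13 + A^-5, w = -5]
D2 (bracket -A^-11 + A^-7 - A^-3 + 2A + A^9; 13 crossings at w = +5): V = -x^(3/2) - 2x^(7/2) + x^(9/2) - x^(11/2) + x^(13/2)
V(D3) = -x^(3/2) - 2x^(7/2) + x^(9/2) - x^(11/2) + x^(13/2)  (w +7, c 11, <D> = -A^-5 + A^-1 - A^3 + 2A^7 + A^15)
insight: 2 classes among 3 diagrams; unequal V(x) rules out equality


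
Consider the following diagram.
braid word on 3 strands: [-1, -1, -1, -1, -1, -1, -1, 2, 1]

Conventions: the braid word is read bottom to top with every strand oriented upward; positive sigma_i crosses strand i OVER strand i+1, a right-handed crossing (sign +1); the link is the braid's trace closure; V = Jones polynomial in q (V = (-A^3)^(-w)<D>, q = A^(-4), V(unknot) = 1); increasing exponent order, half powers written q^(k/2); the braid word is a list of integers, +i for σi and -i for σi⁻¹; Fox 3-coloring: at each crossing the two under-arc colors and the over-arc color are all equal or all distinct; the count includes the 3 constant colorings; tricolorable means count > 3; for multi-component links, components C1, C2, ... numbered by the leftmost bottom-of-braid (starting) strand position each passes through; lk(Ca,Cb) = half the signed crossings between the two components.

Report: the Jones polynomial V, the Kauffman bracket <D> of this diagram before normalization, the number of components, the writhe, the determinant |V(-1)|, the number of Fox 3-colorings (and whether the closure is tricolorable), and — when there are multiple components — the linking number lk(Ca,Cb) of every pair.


V = -q^(-17/2) + q^(-15/2) - q^(-13/2) + q^(-11/2) - q^(-9/2) - q^(-5/2)
<D> = A^-5 + A^3 - A^7 + A^11 - A^15 + A^19 (w = -5)
2 components over 9 crossings, w = -5
lk(C1,C2): -3
9 Fox colorings among 3^9, |V(-1)| = 6: tricolorable
why: w = -5 shifts under R1 moves; the (-A^3)^(5) factor cancels that in V


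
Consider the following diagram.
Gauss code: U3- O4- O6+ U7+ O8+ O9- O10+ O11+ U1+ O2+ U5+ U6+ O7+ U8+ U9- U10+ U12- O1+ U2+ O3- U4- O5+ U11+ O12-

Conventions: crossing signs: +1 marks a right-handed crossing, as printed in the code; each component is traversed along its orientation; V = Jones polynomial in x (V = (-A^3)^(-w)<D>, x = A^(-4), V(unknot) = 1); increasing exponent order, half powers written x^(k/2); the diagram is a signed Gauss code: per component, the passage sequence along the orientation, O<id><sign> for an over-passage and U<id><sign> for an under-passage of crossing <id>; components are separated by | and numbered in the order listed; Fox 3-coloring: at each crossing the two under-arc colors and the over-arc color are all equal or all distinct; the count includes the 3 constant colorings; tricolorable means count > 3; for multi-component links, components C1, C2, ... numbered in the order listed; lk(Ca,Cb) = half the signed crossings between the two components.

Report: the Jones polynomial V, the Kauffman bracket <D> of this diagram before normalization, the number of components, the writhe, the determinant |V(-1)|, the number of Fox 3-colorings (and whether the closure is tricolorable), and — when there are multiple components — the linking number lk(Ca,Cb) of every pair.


V = -1 + 3x - 4x^2 + 6x^3 - 5x^4 + 5x^5 - 4x^6 + 2x^7 - x^8
<D> = -A^-20 + 2A^-16 - 4A^-12 + 5A^-8 - 5A^-4 + 6 - 4A^4 + 3A^8 - A^12 (w = +4)
1 component over 12 crossings, w = +4
3 Fox colorings among 3^12, |V(-1)| = 31: not tricolorable
why: w = +4 shifts under R1 moves; the (-A^3)^(-4) factor cancels that in V


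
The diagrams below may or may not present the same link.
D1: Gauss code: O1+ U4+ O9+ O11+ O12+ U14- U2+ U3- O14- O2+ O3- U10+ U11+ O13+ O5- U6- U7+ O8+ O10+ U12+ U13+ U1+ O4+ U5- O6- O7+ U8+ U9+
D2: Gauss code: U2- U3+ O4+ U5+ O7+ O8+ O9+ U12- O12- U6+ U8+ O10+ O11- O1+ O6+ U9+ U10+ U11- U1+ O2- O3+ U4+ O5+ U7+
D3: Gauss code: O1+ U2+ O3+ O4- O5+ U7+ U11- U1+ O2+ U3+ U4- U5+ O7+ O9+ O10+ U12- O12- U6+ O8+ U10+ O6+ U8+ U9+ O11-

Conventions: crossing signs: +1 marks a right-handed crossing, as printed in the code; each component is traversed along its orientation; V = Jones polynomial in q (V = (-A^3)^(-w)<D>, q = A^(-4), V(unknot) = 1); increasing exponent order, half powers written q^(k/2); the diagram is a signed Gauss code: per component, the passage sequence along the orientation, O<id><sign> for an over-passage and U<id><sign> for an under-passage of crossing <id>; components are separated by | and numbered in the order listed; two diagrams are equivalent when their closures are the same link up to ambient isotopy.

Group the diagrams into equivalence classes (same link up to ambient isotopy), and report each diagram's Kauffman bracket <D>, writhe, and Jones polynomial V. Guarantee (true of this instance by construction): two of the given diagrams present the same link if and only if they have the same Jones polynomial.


equivalence classes: {D1, D2, D3}
D1 (bracket A^-14 - 2A^-10 + A^-6 - 2A^-2 + 2A^2 + A^10; 14 crossings at w = +6): V = q^2 + 2q^4 - 2q^5 + q^6 - 2q^7 + q^8
D2 (bracket A^-14 - 2A^-10 + A^-6 - 2A^-2 + 2A^2 + A^10; 12 crossings at w = +6): V = q^2 + 2q^4 - 2q^5 + q^6 - 2q^7 + q^8
D3 (bracket A^-14 - 2A^-10 + A^-6 - 2A^-2 + 2A^2 + A^10; 12 crossings at w = +6): V = q^2 + 2q^4 - 2q^5 + q^6 - 2q^7 + q^8
key observation: all 3 diagrams share one V(q), hence one class


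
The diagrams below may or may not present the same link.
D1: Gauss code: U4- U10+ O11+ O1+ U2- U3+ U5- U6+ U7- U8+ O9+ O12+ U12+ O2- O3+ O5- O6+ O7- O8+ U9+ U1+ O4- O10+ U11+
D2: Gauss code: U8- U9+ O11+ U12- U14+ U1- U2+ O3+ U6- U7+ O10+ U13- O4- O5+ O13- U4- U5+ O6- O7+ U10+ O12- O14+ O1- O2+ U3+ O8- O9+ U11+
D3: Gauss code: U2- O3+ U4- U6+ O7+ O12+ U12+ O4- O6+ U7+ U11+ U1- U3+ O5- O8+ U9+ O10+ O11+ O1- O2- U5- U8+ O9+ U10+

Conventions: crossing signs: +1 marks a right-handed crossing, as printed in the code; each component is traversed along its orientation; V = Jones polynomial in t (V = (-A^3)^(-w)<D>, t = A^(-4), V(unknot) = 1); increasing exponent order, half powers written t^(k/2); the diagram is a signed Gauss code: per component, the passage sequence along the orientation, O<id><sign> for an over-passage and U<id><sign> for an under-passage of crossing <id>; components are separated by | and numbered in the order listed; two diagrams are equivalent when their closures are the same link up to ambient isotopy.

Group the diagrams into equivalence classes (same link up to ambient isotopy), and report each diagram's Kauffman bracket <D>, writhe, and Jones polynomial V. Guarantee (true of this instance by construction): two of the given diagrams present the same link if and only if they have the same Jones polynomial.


equivalence classes: {D1, D2, D3}
D1 (bracket A^12; 12 crossings at w = +4): V = 1
V(D2) = 1  (w +2, c 14, <D> = A^6)
V(D3) = 1  (w +4, c 12, <D> = A^12)
observation: one V(t) for all 3 diagrams — one class (guaranteed)


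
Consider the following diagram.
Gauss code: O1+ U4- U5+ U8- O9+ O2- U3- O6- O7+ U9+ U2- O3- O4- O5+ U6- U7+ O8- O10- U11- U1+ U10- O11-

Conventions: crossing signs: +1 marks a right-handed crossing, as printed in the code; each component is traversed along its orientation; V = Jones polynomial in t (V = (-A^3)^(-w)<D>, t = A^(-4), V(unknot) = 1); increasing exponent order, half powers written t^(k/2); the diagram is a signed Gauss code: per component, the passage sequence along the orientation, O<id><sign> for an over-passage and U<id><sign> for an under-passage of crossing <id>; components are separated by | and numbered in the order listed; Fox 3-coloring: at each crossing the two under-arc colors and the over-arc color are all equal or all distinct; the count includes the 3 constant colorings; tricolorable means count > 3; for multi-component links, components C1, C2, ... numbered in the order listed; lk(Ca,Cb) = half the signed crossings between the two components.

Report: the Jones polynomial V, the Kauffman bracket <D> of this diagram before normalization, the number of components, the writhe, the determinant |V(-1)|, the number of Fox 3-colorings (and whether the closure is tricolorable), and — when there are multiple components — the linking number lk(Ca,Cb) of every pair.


Jones polynomial: V(t) = 1
<D> = -A^-9; writhe -3
components 1, writhe -3 (11 crossings)
3-colorings: 3 of 3^11, det 1 — not tricolorable
note: w = -3 shifts under R1 moves; the (-A^3)^(3) factor cancels that in V


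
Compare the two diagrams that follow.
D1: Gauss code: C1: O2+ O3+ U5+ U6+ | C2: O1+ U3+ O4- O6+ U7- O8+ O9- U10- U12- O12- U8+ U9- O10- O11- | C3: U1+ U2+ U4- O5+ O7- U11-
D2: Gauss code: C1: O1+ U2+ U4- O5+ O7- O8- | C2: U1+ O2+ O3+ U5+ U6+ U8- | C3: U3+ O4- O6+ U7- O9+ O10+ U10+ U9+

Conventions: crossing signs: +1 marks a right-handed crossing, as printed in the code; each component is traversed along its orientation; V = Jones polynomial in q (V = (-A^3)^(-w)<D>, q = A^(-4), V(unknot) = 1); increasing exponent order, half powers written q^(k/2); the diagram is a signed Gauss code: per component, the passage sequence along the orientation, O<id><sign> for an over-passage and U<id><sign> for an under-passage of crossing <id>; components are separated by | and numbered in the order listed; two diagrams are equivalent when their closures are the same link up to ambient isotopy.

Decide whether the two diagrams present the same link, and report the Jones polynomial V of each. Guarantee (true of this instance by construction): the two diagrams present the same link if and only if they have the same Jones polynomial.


equivalent: yes
V(D1) = 2 + q^2 + q^4  (w 0, c 12, <D> = A^-16 + A^-8 + 2)
V(D2) = 2 + q^2 + q^4  (w +4, c 10, <D> = A^-4 + A^4 + 2A^12)
why: one V(q) for all 2 diagrams — one class (guaranteed)


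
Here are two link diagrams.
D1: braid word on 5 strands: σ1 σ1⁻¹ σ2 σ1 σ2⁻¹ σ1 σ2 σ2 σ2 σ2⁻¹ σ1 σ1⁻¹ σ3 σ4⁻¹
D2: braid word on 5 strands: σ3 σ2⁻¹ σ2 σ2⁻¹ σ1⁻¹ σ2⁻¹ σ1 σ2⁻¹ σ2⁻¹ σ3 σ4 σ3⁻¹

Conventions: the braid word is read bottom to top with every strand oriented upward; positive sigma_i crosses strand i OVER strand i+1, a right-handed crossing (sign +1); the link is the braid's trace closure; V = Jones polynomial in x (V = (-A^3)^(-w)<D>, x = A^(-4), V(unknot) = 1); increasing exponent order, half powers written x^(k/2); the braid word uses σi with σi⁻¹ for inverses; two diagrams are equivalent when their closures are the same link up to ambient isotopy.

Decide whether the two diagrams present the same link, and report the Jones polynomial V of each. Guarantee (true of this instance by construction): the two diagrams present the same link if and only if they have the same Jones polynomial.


same link: no
V(D1) = x - x^2 + 2x^3 - x^4 + x^5 - x^6  [14 crossings, <D> = -A^-12 + A^-8 - A^-4 + 2 - A^4 + A^8, w = +4]
D2 (bracket A^-2 + A^6 - A^10; 12 crossings at w = -2): V = -x^-4 + x^-3 + x^-1
note: V(x) takes 2 values over 2 diagrams, fixing the grouping


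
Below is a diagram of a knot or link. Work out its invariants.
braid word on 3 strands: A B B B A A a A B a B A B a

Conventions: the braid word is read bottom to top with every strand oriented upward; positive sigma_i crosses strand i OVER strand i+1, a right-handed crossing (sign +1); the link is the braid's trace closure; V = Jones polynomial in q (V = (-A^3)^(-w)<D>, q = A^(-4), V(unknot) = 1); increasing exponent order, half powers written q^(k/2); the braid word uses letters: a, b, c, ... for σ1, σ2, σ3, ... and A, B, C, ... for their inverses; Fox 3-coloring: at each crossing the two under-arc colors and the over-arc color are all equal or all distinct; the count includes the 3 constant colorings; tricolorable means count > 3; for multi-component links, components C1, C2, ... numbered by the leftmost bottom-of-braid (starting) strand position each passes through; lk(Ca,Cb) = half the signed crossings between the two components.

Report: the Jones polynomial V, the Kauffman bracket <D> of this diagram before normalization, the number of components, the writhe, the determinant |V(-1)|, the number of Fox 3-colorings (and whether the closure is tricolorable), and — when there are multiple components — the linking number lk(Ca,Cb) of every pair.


Jones polynomial: V(q) = -q^-8 + q^-5 + q^-3
<D> = A^-12 + A^-4 - A^8; writhe -8
components 1, writhe -8 (14 crossings)
3-colorings: 9 of 3^14, det 3 — tricolorable
note: det 3 = |V(-1)|; divisible by 3, so tricolorable


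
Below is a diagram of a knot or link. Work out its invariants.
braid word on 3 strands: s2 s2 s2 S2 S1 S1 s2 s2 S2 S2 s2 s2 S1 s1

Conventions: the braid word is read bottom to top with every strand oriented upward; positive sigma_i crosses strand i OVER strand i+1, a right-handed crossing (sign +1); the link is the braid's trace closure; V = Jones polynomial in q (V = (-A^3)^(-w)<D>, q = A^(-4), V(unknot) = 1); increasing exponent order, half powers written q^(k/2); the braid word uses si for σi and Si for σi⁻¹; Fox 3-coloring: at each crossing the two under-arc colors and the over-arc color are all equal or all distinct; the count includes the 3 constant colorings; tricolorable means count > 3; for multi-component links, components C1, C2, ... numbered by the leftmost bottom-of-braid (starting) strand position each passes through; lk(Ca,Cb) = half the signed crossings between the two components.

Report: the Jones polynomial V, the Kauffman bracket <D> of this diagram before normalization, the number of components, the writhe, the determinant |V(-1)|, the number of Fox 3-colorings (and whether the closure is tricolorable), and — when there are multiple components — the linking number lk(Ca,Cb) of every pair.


V(q) = q^-1 + 2q - q^2 + 2q^3 - q^4 + q^5
bracket: A^-14 - A^-10 + 2A^-6 - A^-2 + 2A^2 + A^10, w = +2
3 components, writhe +2, over 14 crossings
lk(C1,C2) = -1
linking number lk(C1,C3) = 0
lk(C2,C3): +2
det 8, colorings 3 of 3^14 — not tricolorable
observation: w = +2 shifts under R1 moves; the (-A^3)^(-2) factor cancels that in V


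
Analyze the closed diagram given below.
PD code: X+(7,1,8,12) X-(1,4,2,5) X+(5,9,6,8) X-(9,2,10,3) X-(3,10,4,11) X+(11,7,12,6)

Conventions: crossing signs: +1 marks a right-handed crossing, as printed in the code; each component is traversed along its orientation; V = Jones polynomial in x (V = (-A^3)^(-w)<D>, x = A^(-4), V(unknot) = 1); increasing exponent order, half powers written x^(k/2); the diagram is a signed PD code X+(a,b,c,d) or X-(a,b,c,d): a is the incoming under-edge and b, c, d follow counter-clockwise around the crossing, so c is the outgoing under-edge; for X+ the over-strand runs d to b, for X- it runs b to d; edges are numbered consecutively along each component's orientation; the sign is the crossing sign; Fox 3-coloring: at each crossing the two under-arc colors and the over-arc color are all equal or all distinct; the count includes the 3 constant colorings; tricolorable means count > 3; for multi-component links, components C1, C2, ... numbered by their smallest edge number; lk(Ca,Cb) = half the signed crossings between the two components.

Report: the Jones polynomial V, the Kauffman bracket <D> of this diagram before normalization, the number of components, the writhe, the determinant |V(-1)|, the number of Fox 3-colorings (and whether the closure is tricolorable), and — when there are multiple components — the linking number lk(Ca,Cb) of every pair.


Jones polynomial: V(x) = -x^-3 + 2x^-2 - 2x^-1 + 3 - 2x + 2x^2 - x^3
<D> = -A^-12 + 2A^-8 - 2A^-4 + 3 - 2A^4 + 2A^8 - A^12; writhe 0
components 1, writhe 0 (6 crossings)
3-colorings: 3 of 3^6, det 13 — not tricolorable
note: the span of V is 6, forcing >= 6 crossings in any diagram


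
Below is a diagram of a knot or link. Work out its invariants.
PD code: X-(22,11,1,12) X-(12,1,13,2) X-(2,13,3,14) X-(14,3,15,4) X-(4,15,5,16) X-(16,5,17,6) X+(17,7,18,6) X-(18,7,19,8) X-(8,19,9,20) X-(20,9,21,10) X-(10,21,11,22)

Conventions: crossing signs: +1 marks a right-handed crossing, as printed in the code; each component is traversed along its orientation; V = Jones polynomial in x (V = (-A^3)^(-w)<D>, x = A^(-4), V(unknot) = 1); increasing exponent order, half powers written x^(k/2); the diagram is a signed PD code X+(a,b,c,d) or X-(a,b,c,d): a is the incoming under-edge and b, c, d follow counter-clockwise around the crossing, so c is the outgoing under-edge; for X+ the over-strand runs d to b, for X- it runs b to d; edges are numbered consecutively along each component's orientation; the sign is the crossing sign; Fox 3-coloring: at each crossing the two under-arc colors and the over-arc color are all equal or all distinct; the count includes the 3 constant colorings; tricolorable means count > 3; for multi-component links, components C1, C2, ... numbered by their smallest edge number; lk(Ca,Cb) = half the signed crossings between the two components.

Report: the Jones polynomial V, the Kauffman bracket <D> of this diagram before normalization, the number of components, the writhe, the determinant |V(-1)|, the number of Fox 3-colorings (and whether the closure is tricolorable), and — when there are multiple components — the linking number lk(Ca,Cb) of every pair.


V(x) = -x^-13 + x^-12 - x^-11 + x^-10 - x^-9 + x^-8 - x^-7 + x^-6 + x^-4
bracket: -A^-11 - A^-3 + A - A^5 + A^9 - A^13 + A^17 - A^21 + A^25, w = -9
1 component, writhe -9, over 11 crossings
det 9, colorings 9 of 3^11 — tricolorable
observation: w = -9 shifts under R1 moves; the (-A^3)^(9) factor cancels that in V
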